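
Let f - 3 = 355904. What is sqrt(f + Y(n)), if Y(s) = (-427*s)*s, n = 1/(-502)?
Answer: sqrt(89689987201)/502 ≈ 596.58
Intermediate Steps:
n = -1/502 ≈ -0.0019920
Y(s) = -427*s**2
f = 355907 (f = 3 + 355904 = 355907)
sqrt(f + Y(n)) = sqrt(355907 - 427*(-1/502)**2) = sqrt(355907 - 427*1/252004) = sqrt(355907 - 427/252004) = sqrt(89689987201/252004) = sqrt(89689987201)/502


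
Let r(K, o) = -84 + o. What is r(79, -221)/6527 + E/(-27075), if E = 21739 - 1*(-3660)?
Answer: -2853068/2897025 ≈ -0.98483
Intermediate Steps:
E = 25399 (E = 21739 + 3660 = 25399)
r(79, -221)/6527 + E/(-27075) = (-84 - 221)/6527 + 25399/(-27075) = -305*1/6527 + 25399*(-1/27075) = -5/107 - 25399/27075 = -2853068/2897025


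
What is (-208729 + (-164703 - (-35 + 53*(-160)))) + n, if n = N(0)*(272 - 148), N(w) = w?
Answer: -364917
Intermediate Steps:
n = 0 (n = 0*(272 - 148) = 0*124 = 0)
(-208729 + (-164703 - (-35 + 53*(-160)))) + n = (-208729 + (-164703 - (-35 + 53*(-160)))) + 0 = (-208729 + (-164703 - (-35 - 8480))) + 0 = (-208729 + (-164703 - 1*(-8515))) + 0 = (-208729 + (-164703 + 8515)) + 0 = (-208729 - 156188) + 0 = -364917 + 0 = -364917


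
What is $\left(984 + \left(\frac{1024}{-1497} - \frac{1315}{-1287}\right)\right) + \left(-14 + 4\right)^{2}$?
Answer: $\frac{696375781}{642213} \approx 1084.3$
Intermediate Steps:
$\left(984 + \left(\frac{1024}{-1497} - \frac{1315}{-1287}\right)\right) + \left(-14 + 4\right)^{2} = \left(984 + \left(1024 \left(- \frac{1}{1497}\right) - - \frac{1315}{1287}\right)\right) + \left(-10\right)^{2} = \left(984 + \left(- \frac{1024}{1497} + \frac{1315}{1287}\right)\right) + 100 = \left(984 + \frac{216889}{642213}\right) + 100 = \frac{632154481}{642213} + 100 = \frac{696375781}{642213}$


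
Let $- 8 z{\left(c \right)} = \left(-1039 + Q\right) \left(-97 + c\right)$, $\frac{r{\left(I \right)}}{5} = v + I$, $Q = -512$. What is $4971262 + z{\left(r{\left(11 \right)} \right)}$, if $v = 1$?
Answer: $\frac{39712709}{8} \approx 4.9641 \cdot 10^{6}$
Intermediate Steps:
$r{\left(I \right)} = 5 + 5 I$ ($r{\left(I \right)} = 5 \left(1 + I\right) = 5 + 5 I$)
$z{\left(c \right)} = - \frac{150447}{8} + \frac{1551 c}{8}$ ($z{\left(c \right)} = - \frac{\left(-1039 - 512\right) \left(-97 + c\right)}{8} = - \frac{\left(-1551\right) \left(-97 + c\right)}{8} = - \frac{150447 - 1551 c}{8} = - \frac{150447}{8} + \frac{1551 c}{8}$)
$4971262 + z{\left(r{\left(11 \right)} \right)} = 4971262 - \left(\frac{150447}{8} - \frac{1551 \left(5 + 5 \cdot 11\right)}{8}\right) = 4971262 - \left(\frac{150447}{8} - \frac{1551 \left(5 + 55\right)}{8}\right) = 4971262 + \left(- \frac{150447}{8} + \frac{1551}{8} \cdot 60\right) = 4971262 + \left(- \frac{150447}{8} + \frac{23265}{2}\right) = 4971262 - \frac{57387}{8} = \frac{39712709}{8}$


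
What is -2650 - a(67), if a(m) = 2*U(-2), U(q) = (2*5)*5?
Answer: -2750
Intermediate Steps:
U(q) = 50 (U(q) = 10*5 = 50)
a(m) = 100 (a(m) = 2*50 = 100)
-2650 - a(67) = -2650 - 1*100 = -2650 - 100 = -2750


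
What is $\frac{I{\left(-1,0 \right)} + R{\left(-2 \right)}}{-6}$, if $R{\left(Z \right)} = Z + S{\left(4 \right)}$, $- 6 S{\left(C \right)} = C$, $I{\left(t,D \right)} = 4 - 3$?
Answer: $\frac{5}{18} \approx 0.27778$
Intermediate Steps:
$I{\left(t,D \right)} = 1$ ($I{\left(t,D \right)} = 4 - 3 = 1$)
$S{\left(C \right)} = - \frac{C}{6}$
$R{\left(Z \right)} = - \frac{2}{3} + Z$ ($R{\left(Z \right)} = Z - \frac{2}{3} = - \frac{2}{3} + Z$)
$\frac{I{\left(-1,0 \right)} + R{\left(-2 \right)}}{-6} = \frac{1 - \frac{8}{3}}{-6} = \left(1 - \frac{8}{3}\right) \left(- \frac{1}{6}\right) = \left(- \frac{5}{3}\right) \left(- \frac{1}{6}\right) = \frac{5}{18}$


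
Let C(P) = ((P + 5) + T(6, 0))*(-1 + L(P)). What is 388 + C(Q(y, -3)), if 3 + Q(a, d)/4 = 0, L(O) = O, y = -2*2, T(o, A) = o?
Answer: 401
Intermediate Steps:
y = -4
Q(a, d) = -12 (Q(a, d) = -12 + 4*0 = -12 + 0 = -12)
C(P) = (-1 + P)*(11 + P) (C(P) = ((P + 5) + 6)*(-1 + P) = ((5 + P) + 6)*(-1 + P) = (11 + P)*(-1 + P) = (-1 + P)*(11 + P))
388 + C(Q(y, -3)) = 388 + (-11 + (-12)**2 + 10*(-12)) = 388 + (-11 + 144 - 120) = 388 + 13 = 401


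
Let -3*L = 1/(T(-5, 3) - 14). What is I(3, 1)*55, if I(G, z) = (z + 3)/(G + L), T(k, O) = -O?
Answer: 510/7 ≈ 72.857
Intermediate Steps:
L = 1/51 (L = -1/(3*(-1*3 - 14)) = -1/(3*(-3 - 14)) = -⅓/(-17) = -⅓*(-1/17) = 1/51 ≈ 0.019608)
I(G, z) = (3 + z)/(1/51 + G) (I(G, z) = (z + 3)/(G + 1/51) = (3 + z)/(1/51 + G))
I(3, 1)*55 = (51*(3 + 1)/(1 + 51*3))*55 = (51*4/(1 + 153))*55 = (51*4/154)*55 = (51*(1/154)*4)*55 = (102/77)*55 = 510/7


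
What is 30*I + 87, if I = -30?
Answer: -813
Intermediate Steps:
30*I + 87 = 30*(-30) + 87 = -900 + 87 = -813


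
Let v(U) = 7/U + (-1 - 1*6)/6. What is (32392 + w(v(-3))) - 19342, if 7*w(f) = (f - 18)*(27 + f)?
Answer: 363379/28 ≈ 12978.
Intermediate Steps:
v(U) = -7/6 + 7/U (v(U) = 7/U + (-1 - 6)*(1/6) = 7/U - 7*1/6 = 7/U - 7/6 = -7/6 + 7/U)
w(f) = (-18 + f)*(27 + f)/7 (w(f) = ((f - 18)*(27 + f))/7 = ((-18 + f)*(27 + f))/7 = (-18 + f)*(27 + f)/7)
(32392 + w(v(-3))) - 19342 = (32392 + (-486/7 + (-7/6 + 7/(-3))**2/7 + 9*(-7/6 + 7/(-3))/7)) - 19342 = (32392 + (-486/7 + (-7/6 + 7*(-1/3))**2/7 + 9*(-7/6 + 7*(-1/3))/7)) - 19342 = (32392 + (-486/7 + (-7/6 - 7/3)**2/7 + 9*(-7/6 - 7/3)/7)) - 19342 = (32392 + (-486/7 + (-7/2)**2/7 + (9/7)*(-7/2))) - 19342 = (32392 + (-486/7 + (1/7)*(49/4) - 9/2)) - 19342 = (32392 + (-486/7 + 7/4 - 9/2)) - 19342 = (32392 - 2021/28) - 19342 = 904955/28 - 19342 = 363379/28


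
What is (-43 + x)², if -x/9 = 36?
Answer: 134689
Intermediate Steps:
x = -324 (x = -9*36 = -324)
(-43 + x)² = (-43 - 324)² = (-367)² = 134689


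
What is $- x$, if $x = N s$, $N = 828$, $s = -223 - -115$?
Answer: $89424$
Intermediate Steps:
$s = -108$ ($s = -223 + 115 = -108$)
$x = -89424$ ($x = 828 \left(-108\right) = -89424$)
$- x = \left(-1\right) \left(-89424\right) = 89424$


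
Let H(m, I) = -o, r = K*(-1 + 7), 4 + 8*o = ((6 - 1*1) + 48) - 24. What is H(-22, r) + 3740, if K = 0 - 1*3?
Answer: 29895/8 ≈ 3736.9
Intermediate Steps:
o = 25/8 (o = -1/2 + (((6 - 1*1) + 48) - 24)/8 = -1/2 + (((6 - 1) + 48) - 24)/8 = -1/2 + ((5 + 48) - 24)/8 = -1/2 + (53 - 24)/8 = -1/2 + (1/8)*29 = -1/2 + 29/8 = 25/8 ≈ 3.1250)
K = -3 (K = 0 - 3 = -3)
r = -18 (r = -3*(-1 + 7) = -3*6 = -18)
H(m, I) = -25/8 (H(m, I) = -1*25/8 = -25/8)
H(-22, r) + 3740 = -25/8 + 3740 = 29895/8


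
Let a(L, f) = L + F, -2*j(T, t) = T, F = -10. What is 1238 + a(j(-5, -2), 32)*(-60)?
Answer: 1688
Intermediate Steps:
j(T, t) = -T/2
a(L, f) = -10 + L (a(L, f) = L - 10 = -10 + L)
1238 + a(j(-5, -2), 32)*(-60) = 1238 + (-10 - 1/2*(-5))*(-60) = 1238 + (-10 + 5/2)*(-60) = 1238 - 15/2*(-60) = 1238 + 450 = 1688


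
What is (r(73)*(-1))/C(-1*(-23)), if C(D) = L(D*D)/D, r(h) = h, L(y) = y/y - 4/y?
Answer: -888191/525 ≈ -1691.8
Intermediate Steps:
L(y) = 1 - 4/y
C(D) = (-4 + D²)/D³ (C(D) = ((-4 + D*D)/((D*D)))/D = ((-4 + D²)/(D²))/D = ((-4 + D²)/D²)/D = (-4 + D²)/D³)
(r(73)*(-1))/C(-1*(-23)) = (73*(-1))/(((-4 + (-1*(-23))²)/(-1*(-23))³)) = -73*12167/(-4 + 23²) = -73*12167/(-4 + 529) = -73/((1/12167)*525) = -73/525/12167 = -73*12167/525 = -888191/525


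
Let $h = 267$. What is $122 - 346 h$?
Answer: $-92260$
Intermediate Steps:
$122 - 346 h = 122 - 92382 = -92260$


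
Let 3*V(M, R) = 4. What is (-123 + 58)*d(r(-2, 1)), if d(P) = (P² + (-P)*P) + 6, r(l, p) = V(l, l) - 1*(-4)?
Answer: -390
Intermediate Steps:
V(M, R) = 4/3 (V(M, R) = (⅓)*4 = 4/3)
r(l, p) = 16/3 (r(l, p) = 4/3 - 1*(-4) = 4/3 + 4 = 16/3)
d(P) = 6 (d(P) = (P² - P²) + 6 = 0 + 6 = 6)
(-123 + 58)*d(r(-2, 1)) = (-123 + 58)*6 = -65*6 = -390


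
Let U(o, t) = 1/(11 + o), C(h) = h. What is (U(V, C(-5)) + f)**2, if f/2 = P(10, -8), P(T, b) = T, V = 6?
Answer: 116281/289 ≈ 402.36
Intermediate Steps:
f = 20 (f = 2*10 = 20)
(U(V, C(-5)) + f)**2 = (1/(11 + 6) + 20)**2 = (1/17 + 20)**2 = (341/17)**2 = 116281/289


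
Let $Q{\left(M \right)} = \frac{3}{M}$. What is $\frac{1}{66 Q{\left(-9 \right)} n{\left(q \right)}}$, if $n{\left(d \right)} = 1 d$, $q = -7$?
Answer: $\frac{1}{154} \approx 0.0064935$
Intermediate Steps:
$n{\left(d \right)} = d$
$\frac{1}{66 Q{\left(-9 \right)} n{\left(q \right)}} = \frac{1}{66 \frac{3}{-9} \left(-7\right)} = \frac{1}{66 \cdot 3 \left(- \frac{1}{9}\right) \left(-7\right)} = \frac{1}{66 \left(- \frac{1}{3}\right) \left(-7\right)} = \frac{1}{\left(-22\right) \left(-7\right)} = \frac{1}{154}$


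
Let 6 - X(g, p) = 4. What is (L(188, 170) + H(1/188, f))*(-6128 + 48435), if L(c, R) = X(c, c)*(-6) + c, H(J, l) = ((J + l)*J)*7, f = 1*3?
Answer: 263339879193/35344 ≈ 7.4508e+6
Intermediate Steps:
X(g, p) = 2 (X(g, p) = 6 - 1*4 = 6 - 4 = 2)
f = 3
H(J, l) = 7*J*(J + l) (H(J, l) = (J*(J + l))*7 = 7*J*(J + l))
L(c, R) = -12 + c (L(c, R) = 2*(-6) + c = -12 + c)
(L(188, 170) + H(1/188, f))*(-6128 + 48435) = ((-12 + 188) + 7*(1/188 + 3)/188)*(-6128 + 48435) = (176 + 7*(1/188)*(1/188 + 3))*42307 = (176 + 7*(1/188)*(565/188))*42307 = (176 + 3955/35344)*42307 = (6224499/35344)*42307 = 263339879193/35344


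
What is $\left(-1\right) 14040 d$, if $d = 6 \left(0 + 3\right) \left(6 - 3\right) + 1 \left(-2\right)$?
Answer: $-730080$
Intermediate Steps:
$d = 52$ ($d = 6 \cdot 3 \cdot 3 - 2 = 18 \cdot 3 - 2 = 54 - 2 = 52$)
$\left(-1\right) 14040 d = \left(-1\right) 14040 \cdot 52 = \left(-14040\right) 52 = -730080$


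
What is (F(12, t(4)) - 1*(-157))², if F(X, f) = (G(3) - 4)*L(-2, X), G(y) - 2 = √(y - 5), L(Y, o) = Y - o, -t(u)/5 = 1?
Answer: 33833 - 5180*I*√2 ≈ 33833.0 - 7325.6*I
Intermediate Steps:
t(u) = -5 (t(u) = -5*1 = -5)
G(y) = 2 + √(-5 + y) (G(y) = 2 + √(y - 5) = 2 + √(-5 + y))
F(X, f) = (-2 - X)*(-2 + I*√2) (F(X, f) = ((2 + √(-5 + 3)) - 4)*(-2 - X) = ((2 + √(-2)) - 4)*(-2 - X) = ((2 + I*√2) - 4)*(-2 - X) = (-2 + I*√2)*(-2 - X) = (-2 - X)*(-2 + I*√2))
(F(12, t(4)) - 1*(-157))² = ((2 + 12)*(2 - I*√2) - 1*(-157))² = (14*(2 - I*√2) + 157)² = ((28 - 14*I*√2) + 157)² = (185 - 14*I*√2)²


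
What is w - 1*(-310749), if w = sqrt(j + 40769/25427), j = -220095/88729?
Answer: 310749 + 2*I*sqrt(1116190662670621703)/2256112283 ≈ 3.1075e+5 + 0.93657*I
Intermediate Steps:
j = -220095/88729 (j = -220095*1/88729 = -220095/88729 ≈ -2.4805)
w = 2*I*sqrt(1116190662670621703)/2256112283 (w = sqrt(-220095/88729 + 40769/25427) = sqrt(-1978962964/2256112283) = 2*I*sqrt(1116190662670621703)/2256112283 ≈ 0.93657*I)
w - 1*(-310749) = 2*I*sqrt(1116190662670621703)/2256112283 - 1*(-310749) = 2*I*sqrt(1116190662670621703)/2256112283 + 310749 = 310749 + 2*I*sqrt(1116190662670621703)/2256112283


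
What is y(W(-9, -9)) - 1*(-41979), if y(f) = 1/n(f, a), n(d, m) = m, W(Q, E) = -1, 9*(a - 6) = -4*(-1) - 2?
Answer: 2350833/56 ≈ 41979.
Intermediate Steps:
a = 56/9 (a = 6 + (-4*(-1) - 2)/9 = 6 + (4 - 2)/9 = 6 + (⅑)*2 = 6 + 2/9 = 56/9 ≈ 6.2222)
y(f) = 9/56 (y(f) = 1/(56/9) = 9/56)
y(W(-9, -9)) - 1*(-41979) = 9/56 - 1*(-41979) = 9/56 + 41979 = 2350833/56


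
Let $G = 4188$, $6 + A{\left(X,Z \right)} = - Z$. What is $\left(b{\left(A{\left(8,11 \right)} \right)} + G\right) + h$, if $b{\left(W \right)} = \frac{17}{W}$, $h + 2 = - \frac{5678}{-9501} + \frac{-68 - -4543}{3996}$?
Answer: $\frac{52984299841}{12655332} \approx 4186.7$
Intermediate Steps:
$A{\left(X,Z \right)} = -6 - Z$
$h = - \frac{3575243}{12655332}$ ($h = -2 - \left(- \frac{5678}{9501} - \frac{-68 - -4543}{3996}\right) = -2 - \left(- \frac{5678}{9501} - \left(-68 + 4543\right) \frac{1}{3996}\right) = -2 + \left(\frac{5678}{9501} + 4475 \cdot \frac{1}{3996}\right) = -2 + \left(\frac{5678}{9501} + \frac{4475}{3996}\right) = -2 + \frac{21735421}{12655332} = - \frac{3575243}{12655332} \approx -0.28251$)
$\left(b{\left(A{\left(8,11 \right)} \right)} + G\right) + h = \left(\frac{17}{-6 - 11} + 4188\right) - \frac{3575243}{12655332} = \left(\frac{17}{-17} + 4188\right) - \frac{3575243}{12655332} = \left(17 \left(- \frac{1}{17}\right) + 4188\right) - \frac{3575243}{12655332} = \left(-1 + 4188\right) - \frac{3575243}{12655332} = 4187 - \frac{3575243}{12655332} = \frac{52984299841}{12655332}$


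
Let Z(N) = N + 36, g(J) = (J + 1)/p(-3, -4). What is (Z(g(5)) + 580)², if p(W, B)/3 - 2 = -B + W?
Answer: 3422500/9 ≈ 3.8028e+5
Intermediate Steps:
p(W, B) = 6 - 3*B + 3*W (p(W, B) = 6 + 3*(-B + W) = 6 + 3*(W - B) = 6 + (-3*B + 3*W) = 6 - 3*B + 3*W)
g(J) = ⅑ + J/9 (g(J) = (J + 1)/(6 - 3*(-4) + 3*(-3)) = (1 + J)/(6 + 12 - 9) = (1 + J)/9 = (1 + J)*(⅑) = ⅑ + J/9)
Z(N) = 36 + N
(Z(g(5)) + 580)² = ((36 + (⅑ + (⅑)*5)) + 580)² = ((36 + (⅑ + 5/9)) + 580)² = ((36 + ⅔) + 580)² = (110/3 + 580)² = (1850/3)² = 3422500/9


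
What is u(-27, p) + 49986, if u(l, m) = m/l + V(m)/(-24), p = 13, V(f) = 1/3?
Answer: 10796869/216 ≈ 49986.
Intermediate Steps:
V(f) = ⅓ (V(f) = 1*(⅓) = ⅓)
u(l, m) = -1/72 + m/l (u(l, m) = m/l + (⅓)/(-24) = m/l + (⅓)*(-1/24) = m/l - 1/72 = -1/72 + m/l)
u(-27, p) + 49986 = (13 - 1/72*(-27))/(-27) + 49986 = -(13 + 3/8)/27 + 49986 = -1/27*107/8 + 49986 = -107/216 + 49986 = 10796869/216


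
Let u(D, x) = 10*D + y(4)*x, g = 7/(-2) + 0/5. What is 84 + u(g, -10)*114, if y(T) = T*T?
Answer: -22146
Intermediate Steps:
y(T) = T**2
g = -7/2 (g = 7*(-1/2) + 0*(1/5) = -7/2 + 0 = -7/2 ≈ -3.5000)
u(D, x) = 10*D + 16*x (u(D, x) = 10*D + 4**2*x = 10*D + 16*x)
84 + u(g, -10)*114 = 84 + (10*(-7/2) + 16*(-10))*114 = 84 + (-35 - 160)*114 = 84 - 195*114 = 84 - 22230 = -22146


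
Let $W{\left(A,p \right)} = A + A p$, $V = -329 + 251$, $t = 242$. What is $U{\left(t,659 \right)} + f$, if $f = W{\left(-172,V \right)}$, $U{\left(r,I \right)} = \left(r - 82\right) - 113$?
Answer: $13291$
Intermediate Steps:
$U{\left(r,I \right)} = -195 + r$ ($U{\left(r,I \right)} = \left(-82 + r\right) - 113 = -195 + r$)
$V = -78$
$f = 13244$ ($f = - 172 \left(1 - 78\right) = \left(-172\right) \left(-77\right) = 13244$)
$U{\left(t,659 \right)} + f = \left(-195 + 242\right) + 13244 = 47 + 13244 = 13291$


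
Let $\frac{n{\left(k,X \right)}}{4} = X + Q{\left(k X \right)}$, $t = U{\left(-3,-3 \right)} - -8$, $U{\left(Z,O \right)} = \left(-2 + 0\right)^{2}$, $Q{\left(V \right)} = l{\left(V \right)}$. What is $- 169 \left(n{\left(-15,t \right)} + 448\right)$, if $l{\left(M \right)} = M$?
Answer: $37856$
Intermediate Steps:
$Q{\left(V \right)} = V$
$U{\left(Z,O \right)} = 4$ ($U{\left(Z,O \right)} = \left(-2\right)^{2} = 4$)
$t = 12$ ($t = 4 - -8 = 4 + 8 = 12$)
$n{\left(k,X \right)} = 4 X + 4 X k$ ($n{\left(k,X \right)} = 4 \left(X + k X\right) = 4 \left(X + X k\right) = 4 X + 4 X k$)
$- 169 \left(n{\left(-15,t \right)} + 448\right) = - 169 \left(4 \cdot 12 \left(1 - 15\right) + 448\right) = - 169 \left(4 \cdot 12 \left(-14\right) + 448\right) = - 169 \left(-672 + 448\right) = \left(-169\right) \left(-224\right) = 37856$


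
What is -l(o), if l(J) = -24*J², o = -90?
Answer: 194400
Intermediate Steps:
-l(o) = -(-24)*(-90)² = -(-24)*8100 = -1*(-194400) = 194400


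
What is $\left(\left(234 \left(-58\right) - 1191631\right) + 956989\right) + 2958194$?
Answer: $2709980$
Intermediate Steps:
$\left(\left(234 \left(-58\right) - 1191631\right) + 956989\right) + 2958194 = \left(\left(-13572 - 1191631\right) + 956989\right) + 2958194 = \left(-1205203 + 956989\right) + 2958194 = -248214 + 2958194 = 2709980$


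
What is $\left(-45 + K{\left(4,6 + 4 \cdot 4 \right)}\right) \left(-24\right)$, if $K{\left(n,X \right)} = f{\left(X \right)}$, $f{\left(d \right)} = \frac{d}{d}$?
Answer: $1056$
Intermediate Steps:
$f{\left(d \right)} = 1$
$K{\left(n,X \right)} = 1$
$\left(-45 + K{\left(4,6 + 4 \cdot 4 \right)}\right) \left(-24\right) = \left(-45 + 1\right) \left(-24\right) = \left(-44\right) \left(-24\right) = 1056$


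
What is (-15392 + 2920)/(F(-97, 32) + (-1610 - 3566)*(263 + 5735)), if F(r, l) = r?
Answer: 12472/31045745 ≈ 0.00040173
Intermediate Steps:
(-15392 + 2920)/(F(-97, 32) + (-1610 - 3566)*(263 + 5735)) = (-15392 + 2920)/(-97 + (-1610 - 3566)*(263 + 5735)) = -12472/(-97 - 5176*5998) = -12472/(-97 - 31045648) = -12472/(-31045745) = -12472*(-1/31045745) = 12472/31045745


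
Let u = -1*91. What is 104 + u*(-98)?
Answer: 9022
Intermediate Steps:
u = -91
104 + u*(-98) = 104 - 91*(-98) = 104 + 8918 = 9022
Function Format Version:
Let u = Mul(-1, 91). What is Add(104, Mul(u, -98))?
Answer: 9022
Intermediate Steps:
u = -91
Add(104, Mul(u, -98)) = Add(104, Mul(-91, -98)) = Add(104, 8918) = 9022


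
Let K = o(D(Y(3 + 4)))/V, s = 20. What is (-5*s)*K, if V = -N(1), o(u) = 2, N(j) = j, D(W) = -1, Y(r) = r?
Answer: 200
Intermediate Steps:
V = -1 (V = -1*1 = -1)
K = -2 (K = 2/(-1) = 2*(-1) = -2)
(-5*s)*K = -5*20*(-2) = -100*(-2) = 200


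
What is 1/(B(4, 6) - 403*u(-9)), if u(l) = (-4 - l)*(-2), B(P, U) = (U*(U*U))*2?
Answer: 1/4462 ≈ 0.00022411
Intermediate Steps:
B(P, U) = 2*U**3 (B(P, U) = (U*U**2)*2 = U**3*2 = 2*U**3)
u(l) = 8 + 2*l
1/(B(4, 6) - 403*u(-9)) = 1/(2*6**3 - 403*(8 + 2*(-9))) = 1/(2*216 - 403*(8 - 18)) = 1/(432 - 403*(-10)) = 1/(432 + 4030) = 1/4462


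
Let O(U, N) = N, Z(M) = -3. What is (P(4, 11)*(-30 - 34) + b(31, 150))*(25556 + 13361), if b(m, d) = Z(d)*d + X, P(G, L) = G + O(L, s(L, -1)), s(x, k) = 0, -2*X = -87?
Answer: -51565025/2 ≈ -2.5783e+7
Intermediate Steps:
X = 87/2 (X = -½*(-87) = 87/2 ≈ 43.500)
P(G, L) = G (P(G, L) = G + 0 = G)
b(m, d) = 87/2 - 3*d (b(m, d) = -3*d + 87/2 = 87/2 - 3*d)
(P(4, 11)*(-30 - 34) + b(31, 150))*(25556 + 13361) = (4*(-30 - 34) + (87/2 - 3*150))*(25556 + 13361) = (4*(-64) + (87/2 - 450))*38917 = (-256 - 813/2)*38917 = -1325/2*38917 = -51565025/2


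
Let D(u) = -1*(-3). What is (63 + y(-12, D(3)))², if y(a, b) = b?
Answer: 4356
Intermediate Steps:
D(u) = 3
(63 + y(-12, D(3)))² = (63 + 3)² = 66² = 4356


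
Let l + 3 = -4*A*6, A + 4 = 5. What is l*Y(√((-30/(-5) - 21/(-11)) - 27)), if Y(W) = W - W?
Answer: 0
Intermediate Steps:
A = 1 (A = -4 + 5 = 1)
Y(W) = 0
l = -27 (l = -3 - 4*6 = -3 - 24 = -27)
l*Y(√((-30/(-5) - 21/(-11)) - 27)) = -27*0 = 0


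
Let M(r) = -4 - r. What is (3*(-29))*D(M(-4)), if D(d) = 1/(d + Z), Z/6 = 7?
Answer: -29/14 ≈ -2.0714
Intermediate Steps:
Z = 42 (Z = 6*7 = 42)
D(d) = 1/(42 + d) (D(d) = 1/(d + 42) = 1/(42 + d))
(3*(-29))*D(M(-4)) = (3*(-29))/(42 + (-4 - 1*(-4))) = -87/(42 + (-4 + 4)) = -87/(42 + 0) = -87/42 = -87*1/42 = -29/14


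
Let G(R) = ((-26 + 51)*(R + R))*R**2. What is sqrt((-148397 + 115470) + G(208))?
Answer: 3*sqrt(49990297) ≈ 21211.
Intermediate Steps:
G(R) = 50*R**3 (G(R) = (25*(2*R))*R**2 = (50*R)*R**2 = 50*R**3)
sqrt((-148397 + 115470) + G(208)) = sqrt((-148397 + 115470) + 50*208**3) = sqrt(-32927 + 50*8998912) = sqrt(-32927 + 449945600) = sqrt(449912673) = 3*sqrt(49990297)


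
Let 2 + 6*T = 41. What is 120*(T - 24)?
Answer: -2100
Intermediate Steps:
T = 13/2 (T = -⅓ + (⅙)*41 = -⅓ + 41/6 = 13/2 ≈ 6.5000)
120*(T - 24) = 120*(13/2 - 24) = 120*(-35/2) = -2100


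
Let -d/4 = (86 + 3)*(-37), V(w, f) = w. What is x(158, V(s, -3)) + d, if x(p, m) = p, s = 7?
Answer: 13330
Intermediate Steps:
d = 13172 (d = -4*(86 + 3)*(-37) = -356*(-37) = -4*(-3293) = 13172)
x(158, V(s, -3)) + d = 158 + 13172 = 13330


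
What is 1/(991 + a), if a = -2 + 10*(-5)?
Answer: 1/939 ≈ 0.0010650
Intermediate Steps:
a = -52 (a = -2 - 50 = -52)
1/(991 + a) = 1/(991 - 52) = 1/939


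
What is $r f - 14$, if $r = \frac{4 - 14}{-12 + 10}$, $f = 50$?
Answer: $236$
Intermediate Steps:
$r = 5$ ($r = - \frac{10}{-2} = \left(-10\right) \left(- \frac{1}{2}\right) = 5$)
$r f - 14 = 5 \cdot 50 - 14 = 250 - 14 = 236$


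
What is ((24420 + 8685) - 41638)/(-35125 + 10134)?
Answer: 8533/24991 ≈ 0.34144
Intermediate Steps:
((24420 + 8685) - 41638)/(-35125 + 10134) = (33105 - 41638)/(-24991) = -8533*(-1/24991) = 8533/24991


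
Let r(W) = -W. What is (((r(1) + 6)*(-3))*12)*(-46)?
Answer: 8280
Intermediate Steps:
(((r(1) + 6)*(-3))*12)*(-46) = (((-1*1 + 6)*(-3))*12)*(-46) = (((-1 + 6)*(-3))*12)*(-46) = ((5*(-3))*12)*(-46) = -15*12*(-46) = -180*(-46) = 8280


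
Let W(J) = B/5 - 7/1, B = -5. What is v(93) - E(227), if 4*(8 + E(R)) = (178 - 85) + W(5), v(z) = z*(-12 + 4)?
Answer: -3029/4 ≈ -757.25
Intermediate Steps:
W(J) = -8 (W(J) = -5/5 - 7/1 = -5*1/5 - 7*1 = -1 - 7 = -8)
v(z) = -8*z (v(z) = z*(-8) = -8*z)
E(R) = 53/4 (E(R) = -8 + ((178 - 85) - 8)/4 = -8 + (93 - 8)/4 = -8 + (1/4)*85 = -8 + 85/4 = 53/4)
v(93) - E(227) = -8*93 - 1*53/4 = -744 - 53/4 = -3029/4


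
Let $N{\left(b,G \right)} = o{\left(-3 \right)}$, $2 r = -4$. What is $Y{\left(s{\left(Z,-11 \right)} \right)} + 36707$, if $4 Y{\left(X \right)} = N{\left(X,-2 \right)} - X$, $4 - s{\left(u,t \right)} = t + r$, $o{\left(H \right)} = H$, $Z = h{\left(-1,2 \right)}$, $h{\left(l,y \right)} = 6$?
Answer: $36702$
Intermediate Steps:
$Z = 6$
$r = -2$ ($r = \frac{1}{2} \left(-4\right) = -2$)
$N{\left(b,G \right)} = -3$
$s{\left(u,t \right)} = 6 - t$ ($s{\left(u,t \right)} = 4 - \left(t - 2\right) = 4 - \left(-2 + t\right) = 6 - t$)
$Y{\left(X \right)} = - \frac{3}{4} - \frac{X}{4}$ ($Y{\left(X \right)} = \frac{-3 - X}{4} = - \frac{3}{4} - \frac{X}{4}$)
$Y{\left(s{\left(Z,-11 \right)} \right)} + 36707 = \left(- \frac{3}{4} - \frac{6 - -11}{4}\right) + 36707 = \left(- \frac{3}{4} - \frac{6 + 11}{4}\right) + 36707 = \left(- \frac{3}{4} - \frac{17}{4}\right) + 36707 = -5 + 36707 = 36702$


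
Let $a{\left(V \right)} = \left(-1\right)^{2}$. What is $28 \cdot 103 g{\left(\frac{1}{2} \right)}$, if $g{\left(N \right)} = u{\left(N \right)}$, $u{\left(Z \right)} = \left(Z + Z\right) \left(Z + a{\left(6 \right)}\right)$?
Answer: $4326$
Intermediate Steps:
$a{\left(V \right)} = 1$
$u{\left(Z \right)} = 2 Z \left(1 + Z\right)$ ($u{\left(Z \right)} = \left(Z + Z\right) \left(Z + 1\right) = 2 Z \left(1 + Z\right)$)
$g{\left(N \right)} = 2 N \left(1 + N\right)$
$28 \cdot 103 g{\left(\frac{1}{2} \right)} = 28 \cdot 103 \frac{2 \left(1 + \frac{1}{2}\right)}{2} = 2884 \cdot 2 \cdot \frac{1}{2} \left(1 + \frac{1}{2}\right) = 2884 \cdot 2 \cdot \frac{1}{2} \cdot \frac{3}{2} = 2884 \cdot \frac{3}{2} = 4326$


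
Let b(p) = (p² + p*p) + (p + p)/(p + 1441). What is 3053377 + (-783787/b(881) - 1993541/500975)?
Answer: 2756830662663495526257/902880552054925 ≈ 3.0534e+6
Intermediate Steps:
b(p) = 2*p² + 2*p/(1441 + p) (b(p) = (p² + p²) + (2*p)/(1441 + p) = 2*p² + 2*p/(1441 + p))
3053377 + (-783787/b(881) - 1993541/500975) = 3053377 + (-783787*(1441 + 881)/(1762*(1 + 881² + 1441*881)) - 1993541/500975) = 3053377 + (-783787*1161/(881*(1 + 776161 + 1269521)) - 1993541*1/500975) = 3053377 + (-783787/(2*881*(1/2322)*2045683) - 1993541/500975) = 3053377 + (-783787/1802246723/1161 - 1993541/500975) = 3053377 + (-783787*1161/1802246723 - 1993541/500975) = 3053377 + (-909976707/1802246723 - 1993541/500975) = 3053377 - 4048728315205468/902880552054925 = 2756830662663495526257/902880552054925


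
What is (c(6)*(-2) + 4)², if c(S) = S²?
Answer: 4624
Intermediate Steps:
(c(6)*(-2) + 4)² = (6²*(-2) + 4)² = (36*(-2) + 4)² = (-72 + 4)² = (-68)² = 4624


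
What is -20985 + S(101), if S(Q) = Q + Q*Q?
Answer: -10683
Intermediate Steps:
S(Q) = Q + Q²
-20985 + S(101) = -20985 + 101*(1 + 101) = -20985 + 101*102 = -20985 + 10302 = -10683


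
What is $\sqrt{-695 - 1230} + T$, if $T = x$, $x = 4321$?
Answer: $4321 + 5 i \sqrt{77} \approx 4321.0 + 43.875 i$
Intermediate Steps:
$T = 4321$
$\sqrt{-695 - 1230} + T = \sqrt{-695 - 1230} + 4321 = \sqrt{-1925} + 4321 = 5 i \sqrt{77} + 4321 = 4321 + 5 i \sqrt{77}$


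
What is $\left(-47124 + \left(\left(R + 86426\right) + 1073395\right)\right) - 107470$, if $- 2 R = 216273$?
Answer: $\frac{1794181}{2} \approx 8.9709 \cdot 10^{5}$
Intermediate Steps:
$R = - \frac{216273}{2}$ ($R = \left(- \frac{1}{2}\right) 216273 = - \frac{216273}{2} \approx -1.0814 \cdot 10^{5}$)
$\left(-47124 + \left(\left(R + 86426\right) + 1073395\right)\right) - 107470 = \left(-47124 + \left(\left(- \frac{216273}{2} + 86426\right) + 1073395\right)\right) - 107470 = \left(-47124 + \left(- \frac{43421}{2} + 1073395\right)\right) - 107470 = \left(-47124 + \frac{2103369}{2}\right) - 107470 = \frac{2009121}{2} - 107470 = \frac{1794181}{2}$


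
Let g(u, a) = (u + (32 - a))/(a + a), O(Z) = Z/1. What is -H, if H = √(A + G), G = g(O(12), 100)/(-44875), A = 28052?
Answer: -3*√6276683702785/44875 ≈ -167.49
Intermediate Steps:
O(Z) = Z (O(Z) = Z*1 = Z)
g(u, a) = (32 + u - a)/(2*a) (g(u, a) = (32 + u - a)/((2*a)) = (32 + u - a)*(1/(2*a)) = (32 + u - a)/(2*a))
G = 7/1121875 (G = ((½)*(32 + 12 - 1*100)/100)/(-44875) = ((½)*(1/100)*(32 + 12 - 100))*(-1/44875) = ((½)*(1/100)*(-56))*(-1/44875) = -7/25*(-1/44875) = 7/1121875 ≈ 6.2396e-6)
H = 3*√6276683702785/44875 (H = √(28052 + 7/1121875) = √(31470837507/1121875) = 3*√6276683702785/44875 ≈ 167.49)
-H = -3*√6276683702785/44875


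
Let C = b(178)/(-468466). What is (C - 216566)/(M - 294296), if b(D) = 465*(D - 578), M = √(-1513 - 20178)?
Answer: 14928697534151888/20286956976490531 + 50726810878*I*√21691/20286956976490531 ≈ 0.73588 + 0.00036826*I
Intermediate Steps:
M = I*√21691 (M = √(-21691) = I*√21691 ≈ 147.28*I)
b(D) = -268770 + 465*D (b(D) = 465*(-578 + D) = -268770 + 465*D)
C = 93000/234233 (C = (-268770 + 465*178)/(-468466) = (-268770 + 82770)*(-1/468466) = -186000*(-1/468466) = 93000/234233 ≈ 0.39704)
(C - 216566)/(M - 294296) = (93000/234233 - 216566)/(I*√21691 - 294296) = -50726810878/(234233*(-294296 + I*√21691))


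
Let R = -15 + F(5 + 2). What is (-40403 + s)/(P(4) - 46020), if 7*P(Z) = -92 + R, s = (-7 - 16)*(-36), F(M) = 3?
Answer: 277025/322244 ≈ 0.85967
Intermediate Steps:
R = -12 (R = -15 + 3 = -12)
s = 828 (s = -23*(-36) = 828)
P(Z) = -104/7 (P(Z) = (-92 - 12)/7 = (⅐)*(-104) = -104/7)
(-40403 + s)/(P(4) - 46020) = (-40403 + 828)/(-104/7 - 46020) = -39575/(-322244/7) = -39575*(-7/322244) = 277025/322244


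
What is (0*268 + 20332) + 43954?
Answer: 64286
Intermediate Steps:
(0*268 + 20332) + 43954 = (0 + 20332) + 43954 = 20332 + 43954 = 64286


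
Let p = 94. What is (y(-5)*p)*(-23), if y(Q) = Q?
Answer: 10810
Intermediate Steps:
(y(-5)*p)*(-23) = -5*94*(-23) = -470*(-23) = 10810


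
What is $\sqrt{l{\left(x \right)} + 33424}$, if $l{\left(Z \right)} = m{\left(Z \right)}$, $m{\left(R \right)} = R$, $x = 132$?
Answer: $2 \sqrt{8389} \approx 183.18$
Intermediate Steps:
$l{\left(Z \right)} = Z$
$\sqrt{l{\left(x \right)} + 33424} = \sqrt{132 + 33424} = \sqrt{33556} = 2 \sqrt{8389}$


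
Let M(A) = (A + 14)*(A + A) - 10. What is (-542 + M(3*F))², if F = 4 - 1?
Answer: 19044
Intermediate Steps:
F = 3
M(A) = -10 + 2*A*(14 + A) (M(A) = (14 + A)*(2*A) - 10 = 2*A*(14 + A) - 10 = -10 + 2*A*(14 + A))
(-542 + M(3*F))² = (-542 + (-10 + 2*(3*3)² + 28*(3*3)))² = (-542 + (-10 + 2*9² + 28*9))² = (-542 + (-10 + 2*81 + 252))² = (-542 + (-10 + 162 + 252))² = (-542 + 404)² = (-138)² = 19044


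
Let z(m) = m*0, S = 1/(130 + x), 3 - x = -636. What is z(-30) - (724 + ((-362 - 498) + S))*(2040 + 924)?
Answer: 309984012/769 ≈ 4.0310e+5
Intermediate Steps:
x = 639 (x = 3 - 1*(-636) = 3 + 636 = 639)
S = 1/769 (S = 1/(130 + 639) = 1/769 ≈ 0.0013004)
z(m) = 0
z(-30) - (724 + ((-362 - 498) + S))*(2040 + 924) = 0 - (724 + ((-362 - 498) + 1/769))*(2040 + 924) = 0 - (724 + (-860 + 1/769))*2964 = 0 - (724 - 661339/769)*2964 = 0 - (-104583)*2964/769 = 0 - 1*(-309984012/769) = 0 + 309984012/769 = 309984012/769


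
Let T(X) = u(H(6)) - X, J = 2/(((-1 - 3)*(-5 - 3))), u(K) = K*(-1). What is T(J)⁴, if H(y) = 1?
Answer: 83521/65536 ≈ 1.2744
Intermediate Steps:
u(K) = -K
J = 1/16 (J = 2/((-4*(-8))) = 2/32 = 2*(1/32) = 1/16 ≈ 0.062500)
T(X) = -1 - X (T(X) = -1*1 - X = -1 - X)
T(J)⁴ = (-1 - 1*1/16)⁴ = (-1 - 1/16)⁴ = (-17/16)⁴ = 83521/65536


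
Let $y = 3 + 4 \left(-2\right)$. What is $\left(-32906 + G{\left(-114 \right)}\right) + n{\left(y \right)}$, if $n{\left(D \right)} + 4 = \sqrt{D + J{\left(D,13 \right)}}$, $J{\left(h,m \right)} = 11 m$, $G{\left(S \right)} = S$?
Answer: $-33024 + \sqrt{138} \approx -33012.0$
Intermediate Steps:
$y = -5$ ($y = 3 - 8 = -5$)
$n{\left(D \right)} = -4 + \sqrt{143 + D}$ ($n{\left(D \right)} = -4 + \sqrt{D + 11 \cdot 13} = -4 + \sqrt{D + 143} = -4 + \sqrt{143 + D}$)
$\left(-32906 + G{\left(-114 \right)}\right) + n{\left(y \right)} = \left(-32906 - 114\right) - \left(4 - \sqrt{143 - 5}\right) = -33020 - \left(4 - \sqrt{138}\right) = -33024 + \sqrt{138}$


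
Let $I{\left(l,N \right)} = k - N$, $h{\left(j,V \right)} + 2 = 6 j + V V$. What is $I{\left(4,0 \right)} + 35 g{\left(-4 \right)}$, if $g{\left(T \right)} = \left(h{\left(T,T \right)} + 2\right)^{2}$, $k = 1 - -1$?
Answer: $2242$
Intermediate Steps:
$k = 2$ ($k = 1 + 1 = 2$)
$h{\left(j,V \right)} = -2 + V^{2} + 6 j$ ($h{\left(j,V \right)} = -2 + \left(6 j + V V\right) = -2 + \left(6 j + V^{2}\right) = -2 + \left(V^{2} + 6 j\right) = -2 + V^{2} + 6 j$)
$I{\left(l,N \right)} = 2 - N$
$g{\left(T \right)} = \left(T^{2} + 6 T\right)^{2}$ ($g{\left(T \right)} = \left(\left(-2 + T^{2} + 6 T\right) + 2\right)^{2} = \left(T^{2} + 6 T\right)^{2}$)
$I{\left(4,0 \right)} + 35 g{\left(-4 \right)} = \left(2 - 0\right) + 35 \left(-4\right)^{2} \left(6 - 4\right)^{2} = \left(2 + 0\right) + 35 \cdot 16 \cdot 2^{2} = 2 + 35 \cdot 16 \cdot 4 = 2 + 35 \cdot 64 = 2 + 2240 = 2242$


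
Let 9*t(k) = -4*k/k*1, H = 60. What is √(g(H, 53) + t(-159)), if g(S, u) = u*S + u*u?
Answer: √53897/3 ≈ 77.386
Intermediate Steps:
t(k) = -4/9 (t(k) = (-4*k/k*1)/9 = (-4*1*1)/9 = (-4*1)/9 = (⅑)*(-4) = -4/9)
g(S, u) = u² + S*u (g(S, u) = S*u + u² = u² + S*u)
√(g(H, 53) + t(-159)) = √(53*(60 + 53) - 4/9) = √(53*113 - 4/9) = √(5989 - 4/9) = √(53897/9) = √53897/3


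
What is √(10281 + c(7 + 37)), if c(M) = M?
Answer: 5*√413 ≈ 101.61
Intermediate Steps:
√(10281 + c(7 + 37)) = √(10281 + (7 + 37)) = √(10281 + 44) = √10325 = 5*√413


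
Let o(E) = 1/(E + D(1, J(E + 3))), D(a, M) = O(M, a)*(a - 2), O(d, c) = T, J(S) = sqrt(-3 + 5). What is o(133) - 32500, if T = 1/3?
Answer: -12934997/398 ≈ -32500.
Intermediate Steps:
T = 1/3 ≈ 0.33333
J(S) = sqrt(2)
O(d, c) = 1/3
D(a, M) = -2/3 + a/3 (D(a, M) = (a - 2)/3 = (-2 + a)/3 = -2/3 + a/3)
o(E) = 1/(-1/3 + E) (o(E) = 1/(E + (-2/3 + (1/3)*1)) = 1/(E + (-2/3 + 1/3)) = 1/(E - 1/3) = 1/(-1/3 + E))
o(133) - 32500 = 3/(-1 + 3*133) - 32500 = 3/(-1 + 399) - 32500 = 3/398 - 32500 = -12934997/398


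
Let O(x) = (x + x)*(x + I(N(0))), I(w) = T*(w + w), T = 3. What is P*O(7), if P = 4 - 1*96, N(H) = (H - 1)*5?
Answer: 29624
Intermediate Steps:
N(H) = -5 + 5*H (N(H) = (-1 + H)*5 = -5 + 5*H)
P = -92 (P = 4 - 96 = -92)
I(w) = 6*w (I(w) = 3*(w + w) = 3*(2*w) = 6*w)
O(x) = 2*x*(-30 + x) (O(x) = (x + x)*(x + 6*(-5 + 5*0)) = (2*x)*(x + 6*(-5 + 0)) = (2*x)*(x + 6*(-5)) = (2*x)*(x - 30) = (2*x)*(-30 + x) = 2*x*(-30 + x))
P*O(7) = -184*7*(-30 + 7) = -184*7*(-23) = -92*(-322) = 29624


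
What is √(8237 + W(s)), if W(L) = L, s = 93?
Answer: 7*√170 ≈ 91.269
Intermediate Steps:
√(8237 + W(s)) = √(8237 + 93) = √8330 = 7*√170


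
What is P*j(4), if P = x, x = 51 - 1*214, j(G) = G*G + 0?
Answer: -2608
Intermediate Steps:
j(G) = G² (j(G) = G² + 0 = G²)
x = -163 (x = 51 - 214 = -163)
P = -163
P*j(4) = -163*4² = -163*16 = -2608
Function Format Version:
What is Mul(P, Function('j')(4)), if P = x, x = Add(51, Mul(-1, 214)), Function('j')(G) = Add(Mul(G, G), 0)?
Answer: -2608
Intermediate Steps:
Function('j')(G) = Pow(G, 2) (Function('j')(G) = Add(Pow(G, 2), 0) = Pow(G, 2))
x = -163 (x = Add(51, -214) = -163)
P = -163
Mul(P, Function('j')(4)) = Mul(-163, Pow(4, 2)) = Mul(-163, 16) = -2608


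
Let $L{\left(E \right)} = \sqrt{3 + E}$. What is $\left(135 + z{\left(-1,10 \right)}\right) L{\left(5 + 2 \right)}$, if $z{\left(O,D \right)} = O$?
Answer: $134 \sqrt{10} \approx 423.75$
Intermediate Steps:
$\left(135 + z{\left(-1,10 \right)}\right) L{\left(5 + 2 \right)} = \left(135 - 1\right) \sqrt{3 + \left(5 + 2\right)} = 134 \sqrt{3 + 7} = 134 \sqrt{10}$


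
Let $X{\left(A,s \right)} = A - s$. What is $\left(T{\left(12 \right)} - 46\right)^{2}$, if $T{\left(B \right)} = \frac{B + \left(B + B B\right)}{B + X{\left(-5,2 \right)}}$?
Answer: $\frac{3844}{25} \approx 153.76$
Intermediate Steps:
$T{\left(B \right)} = \frac{B^{2} + 2 B}{-7 + B}$ ($T{\left(B \right)} = \frac{B + \left(B + B B\right)}{B - 7} = \frac{B + \left(B + B^{2}\right)}{B - 7} = \frac{B^{2} + 2 B}{B - 7} = \frac{B^{2} + 2 B}{-7 + B}$)
$\left(T{\left(12 \right)} - 46\right)^{2} = \left(\frac{12 \left(2 + 12\right)}{-7 + 12} - 46\right)^{2} = \left(12 \cdot \frac{1}{5} \cdot 14 - 46\right)^{2} = \left(\frac{168}{5} - 46\right)^{2} = \left(- \frac{62}{5}\right)^{2} = \frac{3844}{25}$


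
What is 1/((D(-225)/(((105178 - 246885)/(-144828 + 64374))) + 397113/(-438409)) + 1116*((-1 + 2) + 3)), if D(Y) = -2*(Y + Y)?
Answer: 62125624163/309017094489141 ≈ 0.00020104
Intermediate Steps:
D(Y) = -4*Y
1/((D(-225)/(((105178 - 246885)/(-144828 + 64374))) + 397113/(-438409)) + 1116*((-1 + 2) + 3)) = 1/(((-4*(-225))/(((105178 - 246885)/(-144828 + 64374))) + 397113/(-438409)) + 1116*((-1 + 2) + 3)) = 1/((900/((-141707/(-80454))) + 397113*(-1/438409)) + 1116*(1 + 3)) = 1/((900/((-141707*(-1/80454))) - 397113/438409) + 1116*4) = 1/((900/(141707/80454) - 397113/438409) + 4464) = 1/((900*(80454/141707) - 397113/438409) + 4464) = 1/((72408600/141707 - 397113/438409) + 4464) = 1/(31688308225509/62125624163 + 4464) = 1/(309017094489141/62125624163) = 62125624163/309017094489141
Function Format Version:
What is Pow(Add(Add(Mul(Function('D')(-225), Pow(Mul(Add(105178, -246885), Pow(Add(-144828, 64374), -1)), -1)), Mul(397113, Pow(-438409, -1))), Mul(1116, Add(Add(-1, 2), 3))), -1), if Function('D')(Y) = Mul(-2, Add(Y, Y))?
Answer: Rational(62125624163, 309017094489141) ≈ 0.00020104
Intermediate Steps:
Function('D')(Y) = Mul(-4, Y) (Function('D')(Y) = Mul(-2, Mul(2, Y)) = Mul(-4, Y))
Pow(Add(Add(Mul(Function('D')(-225), Pow(Mul(Add(105178, -246885), Pow(Add(-144828, 64374), -1)), -1)), Mul(397113, Pow(-438409, -1))), Mul(1116, Add(Add(-1, 2), 3))), -1) = Pow(Add(Add(Mul(Mul(-4, -225), Pow(Mul(Add(105178, -246885), Pow(Add(-144828, 64374), -1)), -1)), Mul(397113, Pow(-438409, -1))), Mul(1116, Add(Add(-1, 2), 3))), -1) = Pow(Add(Add(Mul(900, Pow(Mul(-141707, Pow(-80454, -1)), -1)), Mul(397113, Rational(-1, 438409))), Mul(1116, Add(1, 3))), -1) = Pow(Add(Add(Mul(900, Pow(Mul(-141707, Rational(-1, 80454)), -1)), Rational(-397113, 438409)), Mul(1116, 4)), -1) = Pow(Add(Add(Mul(900, Pow(Rational(141707, 80454), -1)), Rational(-397113, 438409)), 4464), -1) = Pow(Add(Add(Mul(900, Rational(80454, 141707)), Rational(-397113, 438409)), 4464), -1) = Pow(Add(Add(Rational(72408600, 141707), Rational(-397113, 438409)), 4464), -1) = Pow(Add(Rational(31688308225509, 62125624163), 4464), -1) = Pow(Rational(309017094489141, 62125624163), -1) = Rational(62125624163, 309017094489141)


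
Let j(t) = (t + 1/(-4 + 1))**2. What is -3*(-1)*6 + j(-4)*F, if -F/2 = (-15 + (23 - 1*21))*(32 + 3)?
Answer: 153952/9 ≈ 17106.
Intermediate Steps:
j(t) = (-1/3 + t)**2 (j(t) = (t + 1/(-3))**2 = (t - 1/3)**2 = (-1/3 + t)**2)
F = 910 (F = -2*(-15 + (23 - 1*21))*(32 + 3) = -2*(-15 + (23 - 21))*35 = -2*(-15 + 2)*35 = -(-26)*35 = -2*(-455) = 910)
-3*(-1)*6 + j(-4)*F = -3*(-1)*6 + ((-1 + 3*(-4))**2/9)*910 = 3*6 + ((-1 - 12)**2/9)*910 = 18 + ((1/9)*(-13)**2)*910 = 18 + ((1/9)*169)*910 = 18 + (169/9)*910 = 18 + 153790/9 = 153952/9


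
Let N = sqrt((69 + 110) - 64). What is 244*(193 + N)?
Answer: 47092 + 244*sqrt(115) ≈ 49709.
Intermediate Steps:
N = sqrt(115) (N = sqrt(179 - 64) = sqrt(115) ≈ 10.724)
244*(193 + N) = 244*(193 + sqrt(115)) = 47092 + 244*sqrt(115)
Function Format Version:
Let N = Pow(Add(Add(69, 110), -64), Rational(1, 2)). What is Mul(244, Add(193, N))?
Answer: Add(47092, Mul(244, Pow(115, Rational(1, 2)))) ≈ 49709.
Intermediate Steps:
N = Pow(115, Rational(1, 2)) (N = Pow(Add(179, -64), Rational(1, 2)) = Pow(115, Rational(1, 2)) ≈ 10.724)
Mul(244, Add(193, N)) = Mul(244, Add(193, Pow(115, Rational(1, 2)))) = Add(47092, Mul(244, Pow(115, Rational(1, 2))))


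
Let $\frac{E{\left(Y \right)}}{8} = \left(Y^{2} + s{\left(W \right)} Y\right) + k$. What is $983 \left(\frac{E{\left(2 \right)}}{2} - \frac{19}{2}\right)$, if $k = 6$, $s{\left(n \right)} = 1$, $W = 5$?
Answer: $\frac{75691}{2} \approx 37846.0$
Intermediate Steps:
$E{\left(Y \right)} = 48 + 8 Y + 8 Y^{2}$ ($E{\left(Y \right)} = 8 \left(\left(Y^{2} + 1 Y\right) + 6\right) = 8 \left(\left(Y^{2} + Y\right) + 6\right) = 8 \left(\left(Y + Y^{2}\right) + 6\right) = 8 \left(6 + Y + Y^{2}\right) = 48 + 8 Y + 8 Y^{2}$)
$983 \left(\frac{E{\left(2 \right)}}{2} - \frac{19}{2}\right) = 983 \left(\frac{48 + 8 \cdot 2 + 8 \cdot 2^{2}}{2} - \frac{19}{2}\right) = 983 \left(\left(48 + 16 + 8 \cdot 4\right) \frac{1}{2} - \frac{19}{2}\right) = 983 \left(\left(48 + 16 + 32\right) \frac{1}{2} - \frac{19}{2}\right) = 983 \left(96 \cdot \frac{1}{2} - \frac{19}{2}\right) = 983 \left(48 - \frac{19}{2}\right) = 983 \cdot \frac{77}{2} = \frac{75691}{2}$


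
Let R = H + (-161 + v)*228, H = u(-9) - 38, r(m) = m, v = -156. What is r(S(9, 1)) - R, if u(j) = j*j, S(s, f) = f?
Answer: 72234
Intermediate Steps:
u(j) = j**2
H = 43 (H = (-9)**2 - 38 = 81 - 38 = 43)
R = -72233 (R = 43 + (-161 - 156)*228 = 43 - 317*228 = 43 - 72276 = -72233)
r(S(9, 1)) - R = 1 - 1*(-72233) = 1 + 72233 = 72234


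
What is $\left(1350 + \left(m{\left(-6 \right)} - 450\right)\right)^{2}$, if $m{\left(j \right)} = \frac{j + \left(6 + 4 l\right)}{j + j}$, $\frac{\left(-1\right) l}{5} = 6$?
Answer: $828100$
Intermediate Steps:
$l = -30$ ($l = \left(-5\right) 6 = -30$)
$m{\left(j \right)} = \frac{-114 + j}{2 j}$ ($m{\left(j \right)} = \frac{j + \left(6 + 4 \left(-30\right)\right)}{j + j} = \frac{j + \left(6 - 120\right)}{2 j} = \left(j - 114\right) \frac{1}{2 j} = \left(-114 + j\right) \frac{1}{2 j} = \frac{-114 + j}{2 j}$)
$\left(1350 + \left(m{\left(-6 \right)} - 450\right)\right)^{2} = \left(1350 - \left(450 - \frac{-114 - 6}{2 \left(-6\right)}\right)\right)^{2} = \left(1350 - \left(450 + \frac{1}{12} \left(-120\right)\right)\right)^{2} = \left(1350 + \left(10 - 450\right)\right)^{2} = \left(1350 - 440\right)^{2} = 910^{2} = 828100$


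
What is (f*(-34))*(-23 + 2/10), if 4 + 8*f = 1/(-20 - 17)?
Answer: -144381/370 ≈ -390.22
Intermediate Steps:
f = -149/296 (f = -1/2 + 1/(8*(-20 - 17)) = -1/2 + (1/8)/(-37) = -1/2 + (1/8)*(-1/37) = -1/2 - 1/296 = -149/296 ≈ -0.50338)
(f*(-34))*(-23 + 2/10) = (-149/296*(-34))*(-23 + 2/10) = 2533*(-23 + 2*(1/10))/148 = 2533*(-23 + 1/5)/148 = (2533/148)*(-114/5) = -144381/370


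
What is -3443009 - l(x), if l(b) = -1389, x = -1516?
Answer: -3441620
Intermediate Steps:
-3443009 - l(x) = -3443009 - 1*(-1389) = -3443009 + 1389 = -3441620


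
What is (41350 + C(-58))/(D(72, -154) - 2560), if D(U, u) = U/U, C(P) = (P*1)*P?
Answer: -44714/2559 ≈ -17.473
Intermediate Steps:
C(P) = P² (C(P) = P*P = P²)
D(U, u) = 1
(41350 + C(-58))/(D(72, -154) - 2560) = (41350 + (-58)²)/(1 - 2560) = (41350 + 3364)/(-2559) = 44714*(-1/2559) = -44714/2559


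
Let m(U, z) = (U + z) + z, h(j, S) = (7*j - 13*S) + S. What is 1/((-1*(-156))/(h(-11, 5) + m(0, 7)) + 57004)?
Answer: 41/2337112 ≈ 1.7543e-5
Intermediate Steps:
h(j, S) = -12*S + 7*j (h(j, S) = (-13*S + 7*j) + S = -12*S + 7*j)
m(U, z) = U + 2*z
1/((-1*(-156))/(h(-11, 5) + m(0, 7)) + 57004) = 1/((-1*(-156))/((-12*5 + 7*(-11)) + (0 + 2*7)) + 57004) = 1/(156/((-60 - 77) + (0 + 14)) + 57004) = 1/(156/(-137 + 14) + 57004) = 1/(156/(-123) + 57004) = 1/(-1/123*156 + 57004) = 1/(-52/41 + 57004) = 1/(2337112/41) = 41/2337112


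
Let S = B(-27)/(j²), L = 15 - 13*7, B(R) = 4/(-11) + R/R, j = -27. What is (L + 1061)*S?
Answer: 6895/8019 ≈ 0.85983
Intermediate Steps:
B(R) = 7/11 (B(R) = 4*(-1/11) + 1 = -4/11 + 1 = 7/11)
L = -76 (L = 15 - 91 = -76)
S = 7/8019 (S = 7/(11*((-27)²)) = (7/11)/729 = (7/11)*(1/729) = 7/8019 ≈ 0.00087293)
(L + 1061)*S = (-76 + 1061)*(7/8019) = 985*(7/8019) = 6895/8019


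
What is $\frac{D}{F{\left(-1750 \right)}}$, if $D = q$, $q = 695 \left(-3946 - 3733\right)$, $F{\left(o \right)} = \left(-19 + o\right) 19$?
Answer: $\frac{5336905}{33611} \approx 158.78$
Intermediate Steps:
$F{\left(o \right)} = -361 + 19 o$
$q = -5336905$ ($q = 695 \left(-3946 - 3733\right) = 695 \left(-7679\right) = -5336905$)
$D = -5336905$
$\frac{D}{F{\left(-1750 \right)}} = - \frac{5336905}{-361 + 19 \left(-1750\right)} = - \frac{5336905}{-361 - 33250} = - \frac{5336905}{-33611} = \left(-5336905\right) \left(- \frac{1}{33611}\right) = \frac{5336905}{33611}$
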